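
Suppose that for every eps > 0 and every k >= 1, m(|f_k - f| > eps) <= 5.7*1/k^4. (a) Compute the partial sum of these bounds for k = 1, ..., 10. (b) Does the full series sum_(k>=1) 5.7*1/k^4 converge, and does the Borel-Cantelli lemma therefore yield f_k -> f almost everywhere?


Step 1: List the terms 5.7*1/k^4 for k = 1 to 10:
  k=1: 5.7
  k=2: 0.35625
  k=3: 0.07037
  k=4: 0.022266
  k=5: 0.00912
  k=6: 0.004398
  k=7: 0.002374
  k=8: 0.001392
  k=9: 8.687700e-04
  k=10: 5.700000e-04
Step 2: Partial sum = 5.7 + 0.35625 + 0.07037 + 0.022266 + 0.00912 + 0.004398 + 0.002374 + 0.001392 + 8.687700e-04 + 5.700000e-04
     = 6.167609
Step 3: The full series sum_(k>=1) 5.7*1/k^4 converges (p-series with p = 4 > 1; a constant multiple of a convergent series converges).
Step 4: Fix eps > 0. Since sum_k m(|f_k - f| > eps) < infinity, the Borel-Cantelli lemma gives
        m(limsup_k {|f_k - f| > eps}) = 0, i.e. for a.e. x, |f_k(x) - f(x)| <= eps for all large k.
        Applying this with eps = 1/j for j = 1, 2, ... and intersecting the countably many full-measure sets,
        for a.e. x we get limsup_k |f_k(x) - f(x)| <= 1/j for every j, hence f_k -> f almost everywhere.
Conclusion: series converges; Borel-Cantelli yields f_k -> f a.e.


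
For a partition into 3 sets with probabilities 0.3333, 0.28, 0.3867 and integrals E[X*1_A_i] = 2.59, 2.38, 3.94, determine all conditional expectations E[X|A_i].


For each cell A_i: E[X|A_i] = E[X*1_A_i] / P(A_i)
Step 1: E[X|A_1] = 2.59 / 0.3333 = 7.770777
Step 2: E[X|A_2] = 2.38 / 0.28 = 8.5
Step 3: E[X|A_3] = 3.94 / 0.3867 = 10.188777
Verification: E[X] = sum E[X*1_A_i] = 2.59 + 2.38 + 3.94 = 8.91


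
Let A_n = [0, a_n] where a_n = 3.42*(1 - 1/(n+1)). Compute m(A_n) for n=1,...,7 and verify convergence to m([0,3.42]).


By continuity of measure from below: if A_n increases to A, then m(A_n) -> m(A).
Here A = [0, 3.42], so m(A) = 3.42
Step 1: a_1 = 3.42*(1 - 1/2) = 1.71, m(A_1) = 1.71
Step 2: a_2 = 3.42*(1 - 1/3) = 2.28, m(A_2) = 2.28
Step 3: a_3 = 3.42*(1 - 1/4) = 2.565, m(A_3) = 2.565
Step 4: a_4 = 3.42*(1 - 1/5) = 2.736, m(A_4) = 2.736
Step 5: a_5 = 3.42*(1 - 1/6) = 2.85, m(A_5) = 2.85
Step 6: a_6 = 3.42*(1 - 1/7) = 2.9314, m(A_6) = 2.9314
Step 7: a_7 = 3.42*(1 - 1/8) = 2.9925, m(A_7) = 2.9925
Limit: m(A_n) -> m([0,3.42]) = 3.42


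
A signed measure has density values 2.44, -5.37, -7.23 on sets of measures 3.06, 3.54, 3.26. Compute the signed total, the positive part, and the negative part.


Step 1: Compute signed measure on each set:
  Set 1: 2.44 * 3.06 = 7.4664
  Set 2: -5.37 * 3.54 = -19.0098
  Set 3: -7.23 * 3.26 = -23.5698
Step 2: Total signed measure = (7.4664) + (-19.0098) + (-23.5698)
     = -35.1132
Step 3: Positive part mu+(X) = sum of positive contributions = 7.4664
Step 4: Negative part mu-(X) = |sum of negative contributions| = 42.5796


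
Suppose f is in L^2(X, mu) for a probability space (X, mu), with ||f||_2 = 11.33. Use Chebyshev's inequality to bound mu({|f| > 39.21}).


Chebyshev/Markov inequality: mu(|f| > eps) <= (||f||_p / eps)^p
Step 1: ||f||_2 / eps = 11.33 / 39.21 = 0.288957
Step 2: Raise to power p = 2:
  (0.288957)^2 = 0.083496
Step 3: Therefore mu(|f| > 39.21) <= 0.083496


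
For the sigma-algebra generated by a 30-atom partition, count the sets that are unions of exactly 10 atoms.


Each element of F is a union of some subset of the 30 atoms.
Elements that are unions of exactly 10 atoms correspond to 10-element subsets of the 30 atoms.
Count = C(30, 10) = 30! / (10! * 20!) = 30045015.


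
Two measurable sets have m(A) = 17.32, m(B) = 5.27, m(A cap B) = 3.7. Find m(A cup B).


By inclusion-exclusion: m(A u B) = m(A) + m(B) - m(A n B)
= 17.32 + 5.27 - 3.7
= 18.89


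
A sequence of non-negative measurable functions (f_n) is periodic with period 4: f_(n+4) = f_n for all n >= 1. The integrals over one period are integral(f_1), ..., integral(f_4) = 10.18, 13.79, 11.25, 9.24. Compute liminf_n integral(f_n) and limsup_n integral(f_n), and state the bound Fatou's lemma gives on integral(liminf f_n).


The sequence (integral(f_n)) is periodic with period 4, repeating the values 10.18, 13.79, 11.25, 9.24 indefinitely.
Step 1: For a periodic sequence, every tail (a_m, a_(m+1), ...) contains all 4 period values infinitely often.
Step 2: Hence inf of every tail = min of the period values = min(10.18, 13.79, 11.25, 9.24) = 9.24.
        liminf_n integral(f_n) = sup over m of (inf of tail from m) = 9.24.
Step 3: Similarly sup of every tail = max of the period values = 13.79.
        limsup_n integral(f_n) = 13.79.
Step 4: Fatou's lemma: integral(liminf_n f_n) <= liminf_n integral(f_n) = 9.24.
        So the integral of the pointwise liminf is at most 9.24.


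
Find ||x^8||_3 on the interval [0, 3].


Step 1: ||f||_3 = (integral_0^3 |x^8|^3 dx)^(1/3)
     = (integral_0^3 x^24 dx)^(1/3)
Step 2: integral_0^3 x^24 dx = [x^25/(25)] from 0 to 3 = 3^25/25
     = 847288609443/25 = 3.389154e+10
Step 3: ||f||_3 = (3.389154e+10)^(1/3) = 3236.163484


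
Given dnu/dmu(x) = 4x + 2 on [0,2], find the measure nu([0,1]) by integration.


nu(A) = integral_A (dnu/dmu) dmu = integral_0^1 (4x + 2) dx
Step 1: Antiderivative F(x) = (4/2)x^2 + 2x
Step 2: F(1) = (4/2)*1^2 + 2*1 = 2 + 2 = 4
Step 3: F(0) = (4/2)*0^2 + 2*0 = 0.0 + 0 = 0.0
Step 4: nu([0,1]) = F(1) - F(0) = 4 - 0.0 = 4


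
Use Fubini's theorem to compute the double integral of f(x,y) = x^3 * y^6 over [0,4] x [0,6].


By Fubini's theorem, the double integral factors as a product of single integrals:
Step 1: integral_0^4 x^3 dx = [x^4/4] from 0 to 4
     = 4^4/4 = 64
Step 2: integral_0^6 y^6 dy = [y^7/7] from 0 to 6
     = 6^7/7 = 39990.857143
Step 3: Double integral = 64 * 39990.857143 = 2.559415e+06


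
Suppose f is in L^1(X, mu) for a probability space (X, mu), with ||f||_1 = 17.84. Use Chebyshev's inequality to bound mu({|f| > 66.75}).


Chebyshev/Markov inequality: mu(|f| > eps) <= (||f||_p / eps)^p
Step 1: ||f||_1 / eps = 17.84 / 66.75 = 0.267266
Step 2: Raise to power p = 1:
  (0.267266)^1 = 0.267266
Step 3: Therefore mu(|f| > 66.75) <= 0.267266


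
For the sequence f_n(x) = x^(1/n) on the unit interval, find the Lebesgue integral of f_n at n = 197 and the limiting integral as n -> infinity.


At n = 197: f_197(x) = x^(1/197).
Step 1: integral(x^(1/197), 0, 1) = [x^(1/197+1) / (1/197+1)] from 0 to 1
     = 1 / (1/197 + 1) = 1 / ((197+1)/197) = 197/(197+1)
     = 197/198 = 0.994949
Step 2: As n -> infinity, f_n(x) = x^(1/n) -> 1 for x in (0,1], and f_n is increasing in n.
By MCT, lim_n integral(f_n) = integral(lim_n f_n) = integral(1, 0, 1) = 1.
Step 3: Verify convergence: 197/198 = 0.994949 -> 1


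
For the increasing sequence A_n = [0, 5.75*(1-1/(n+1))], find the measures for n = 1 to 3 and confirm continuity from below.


By continuity of measure from below: if A_n increases to A, then m(A_n) -> m(A).
Here A = [0, 5.75], so m(A) = 5.75
Step 1: a_1 = 5.75*(1 - 1/2) = 2.875, m(A_1) = 2.875
Step 2: a_2 = 5.75*(1 - 1/3) = 3.8333, m(A_2) = 3.8333
Step 3: a_3 = 5.75*(1 - 1/4) = 4.3125, m(A_3) = 4.3125
Limit: m(A_n) -> m([0,5.75]) = 5.75


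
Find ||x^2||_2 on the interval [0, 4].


Step 1: ||f||_2 = (integral_0^4 |x^2|^2 dx)^(1/2)
     = (integral_0^4 x^4 dx)^(1/2)
Step 2: integral_0^4 x^4 dx = [x^5/(5)] from 0 to 4 = 4^5/5
     = 1024/5 = 204.8
Step 3: ||f||_2 = (204.8)^(1/2) = 14.310835


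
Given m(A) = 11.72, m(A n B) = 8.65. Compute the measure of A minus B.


m(A \ B) = m(A) - m(A n B)
= 11.72 - 8.65
= 3.07


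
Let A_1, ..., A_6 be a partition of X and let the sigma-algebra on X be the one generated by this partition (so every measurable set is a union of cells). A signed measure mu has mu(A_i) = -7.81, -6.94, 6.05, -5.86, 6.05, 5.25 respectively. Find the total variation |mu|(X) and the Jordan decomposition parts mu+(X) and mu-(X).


Step 1: Every measurable set is a union of atoms (the cells / points), so a Hahn decomposition is
  obtained by grouping atoms by sign: P = union of atoms with mu > 0, N = union of the remaining atoms.
  Atoms in P (indices): 3, 5, 6;  atoms in N (indices): 1, 2, 4
  Positive values: 6.05, 6.05, 5.25
  Negative values: -7.81, -6.94, -5.86
Step 2: mu+(X) = mu(P) = sum of positive atom values = 17.35
Step 3: mu-(X) = -mu(N) = sum of |negative atom values| = 20.61
Step 4: |mu|(X) = mu+(X) + mu-(X) = 17.35 + 20.61 = 37.96


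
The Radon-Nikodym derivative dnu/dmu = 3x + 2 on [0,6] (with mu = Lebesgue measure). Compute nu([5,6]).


nu(A) = integral_A (dnu/dmu) dmu = integral_5^6 (3x + 2) dx
Step 1: Antiderivative F(x) = (3/2)x^2 + 2x
Step 2: F(6) = (3/2)*6^2 + 2*6 = 54 + 12 = 66
Step 3: F(5) = (3/2)*5^2 + 2*5 = 37.5 + 10 = 47.5
Step 4: nu([5,6]) = F(6) - F(5) = 66 - 47.5 = 18.5


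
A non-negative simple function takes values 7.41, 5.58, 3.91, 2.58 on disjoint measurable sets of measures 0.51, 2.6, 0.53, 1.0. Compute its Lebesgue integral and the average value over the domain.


Step 1: Integral = sum(value_i * measure_i)
= 7.41*0.51 + 5.58*2.6 + 3.91*0.53 + 2.58*1.0
= 3.7791 + 14.508 + 2.0723 + 2.58
= 22.9394
Step 2: Total measure of domain = 0.51 + 2.6 + 0.53 + 1.0 = 4.64
Step 3: Average value = 22.9394 / 4.64 = 4.943836


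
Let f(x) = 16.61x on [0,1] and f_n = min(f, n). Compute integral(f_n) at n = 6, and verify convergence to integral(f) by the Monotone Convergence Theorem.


f(x) = 16.61x on [0,1]; f_n(x) = min(16.61x, n). At n = 6:
Step 1: f(x) reaches 6 at x = 6/16.61 = 0.361228
Step 2: integral(f_6) = integral(16.61x, 0, 0.361228) + integral(6, 0.361228, 1)
       = 16.61*0.361228^2/2 + 6*(1 - 0.361228)
       = 1.083685 + 3.832631
       = 4.916315
Step 3: As n -> infinity, f_n increases to f, so by MCT integral(f_n) -> integral(f) = 16.61/2 = 8.305.
Convergence: integral(f_6) = 4.916315 -> 8.305 as n -> infinity


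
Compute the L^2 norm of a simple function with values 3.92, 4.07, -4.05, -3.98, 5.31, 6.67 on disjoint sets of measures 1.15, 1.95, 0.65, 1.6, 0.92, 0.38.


Step 1: Compute |f_i|^2 for each value:
  |3.92|^2 = 15.3664
  |4.07|^2 = 16.5649
  |-4.05|^2 = 16.4025
  |-3.98|^2 = 15.8404
  |5.31|^2 = 28.1961
  |6.67|^2 = 44.4889
Step 2: Multiply by measures and sum:
  15.3664 * 1.15 = 17.67136
  16.5649 * 1.95 = 32.301555
  16.4025 * 0.65 = 10.661625
  15.8404 * 1.6 = 25.34464
  28.1961 * 0.92 = 25.940412
  44.4889 * 0.38 = 16.905782
Sum = 17.67136 + 32.301555 + 10.661625 + 25.34464 + 25.940412 + 16.905782 = 128.825374
Step 3: Take the p-th root:
||f||_2 = (128.825374)^(1/2) = 11.350127


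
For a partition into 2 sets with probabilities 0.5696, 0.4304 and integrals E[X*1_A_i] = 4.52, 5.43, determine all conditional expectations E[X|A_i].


For each cell A_i: E[X|A_i] = E[X*1_A_i] / P(A_i)
Step 1: E[X|A_1] = 4.52 / 0.5696 = 7.935393
Step 2: E[X|A_2] = 5.43 / 0.4304 = 12.616171
Verification: E[X] = sum E[X*1_A_i] = 4.52 + 5.43 = 9.95


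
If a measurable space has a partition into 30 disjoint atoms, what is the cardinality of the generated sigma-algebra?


Each element of the sigma-algebra is a union of some subset of the 30 atoms.
The number of such subsets is 2^30 = 1073741824.


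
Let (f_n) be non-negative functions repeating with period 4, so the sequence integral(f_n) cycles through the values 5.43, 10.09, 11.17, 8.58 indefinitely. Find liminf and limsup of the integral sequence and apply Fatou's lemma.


The sequence (integral(f_n)) is periodic with period 4, repeating the values 5.43, 10.09, 11.17, 8.58 indefinitely.
Step 1: For a periodic sequence, every tail (a_m, a_(m+1), ...) contains all 4 period values infinitely often.
Step 2: Hence inf of every tail = min of the period values = min(5.43, 10.09, 11.17, 8.58) = 5.43.
        liminf_n integral(f_n) = sup over m of (inf of tail from m) = 5.43.
Step 3: Similarly sup of every tail = max of the period values = 11.17.
        limsup_n integral(f_n) = 11.17.
Step 4: Fatou's lemma: integral(liminf_n f_n) <= liminf_n integral(f_n) = 5.43.
        So the integral of the pointwise liminf is at most 5.43.


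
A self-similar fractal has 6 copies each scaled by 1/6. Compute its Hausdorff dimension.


For a self-similar set with N copies scaled by 1/r:
dim_H = log(N)/log(r) = log(6)/log(6)
= 1.791759/1.791759
= 1


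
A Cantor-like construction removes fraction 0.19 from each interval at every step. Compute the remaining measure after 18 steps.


Step 1: At each step, fraction remaining = 1 - 0.19 = 0.81
Step 2: After 18 steps, measure = (0.81)^18
Result = 0.022528


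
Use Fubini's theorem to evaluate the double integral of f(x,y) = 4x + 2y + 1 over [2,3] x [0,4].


By Fubini, integrate in x first, then y.
Step 1: Fix y, integrate over x in [2,3]:
  integral(4x + 2y + 1, x=2..3)
  = 4*(3^2 - 2^2)/2 + (2y + 1)*(3 - 2)
  = 10 + (2y + 1)*1
  = 10 + 2y + 1
  = 11 + 2y
Step 2: Integrate over y in [0,4]:
  integral(11 + 2y, y=0..4)
  = 11*4 + 2*(4^2 - 0^2)/2
  = 44 + 16
  = 60


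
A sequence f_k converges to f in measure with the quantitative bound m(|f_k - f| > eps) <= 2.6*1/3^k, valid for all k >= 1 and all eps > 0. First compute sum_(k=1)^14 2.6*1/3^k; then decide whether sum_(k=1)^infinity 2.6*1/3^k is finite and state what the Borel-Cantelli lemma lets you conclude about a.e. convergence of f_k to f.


Step 1: List the terms 2.6*1/3^k for k = 1 to 14:
  k=1: 0.866667
  k=2: 0.288889
  k=3: 0.096296
  k=4: 0.032099
  k=5: 0.0107
  k=6: 0.003567
  k=7: 0.001189
  k=8: 3.962811e-04
  k=9: 1.320937e-04
  k=10: 4.403123e-05
  k=11: 1.467708e-05
  k=12: 4.892359e-06
  k=13: 1.630786e-06
  k=14: 5.435954e-07
Step 2: Partial sum = 0.866667 + 0.288889 + 0.096296 + 0.032099 + 0.0107 + 0.003567 + 0.001189 + 3.962811e-04 + 1.320937e-04 + 4.403123e-05 + 1.467708e-05 + 4.892359e-06 + 1.630786e-06 + 5.435954e-07
     = 1.3
Step 3: The full series sum_(k>=1) 2.6*1/3^k converges (geometric series with ratio 1/3 < 1; a constant multiple of a convergent series converges).
Step 4: Fix eps > 0. Since sum_k m(|f_k - f| > eps) < infinity, the Borel-Cantelli lemma gives
        m(limsup_k {|f_k - f| > eps}) = 0, i.e. for a.e. x, |f_k(x) - f(x)| <= eps for all large k.
        Applying this with eps = 1/j for j = 1, 2, ... and intersecting the countably many full-measure sets,
        for a.e. x we get limsup_k |f_k(x) - f(x)| <= 1/j for every j, hence f_k -> f almost everywhere.
Conclusion: series converges; Borel-Cantelli yields f_k -> f a.e.


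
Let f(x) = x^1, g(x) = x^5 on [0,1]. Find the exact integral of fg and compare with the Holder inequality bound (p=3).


Step 1: Exact integral of f*g = integral(x^6, 0, 1) = 1/7
     = 0.142857
Step 2: Holder bound with p=3, q=1.5:
  ||f||_p = (integral x^3 dx)^(1/3) = (1/4)^(1/3) = 0.629961
  ||g||_q = (integral x^7.5 dx)^(1/1.5) = (1/8.5)^(1/1.5) = 0.240097
Step 3: Holder bound = ||f||_p * ||g||_q = 0.629961 * 0.240097 = 0.151252
Verification: 0.142857 <= 0.151252 (Holder holds)


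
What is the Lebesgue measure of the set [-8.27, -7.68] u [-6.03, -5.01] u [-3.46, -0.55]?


For pairwise disjoint intervals, m(union) = sum of lengths.
= (-7.68 - -8.27) + (-5.01 - -6.03) + (-0.55 - -3.46)
= 0.59 + 1.02 + 2.91
= 4.52


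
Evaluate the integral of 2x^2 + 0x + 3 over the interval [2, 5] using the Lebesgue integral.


The Lebesgue integral of a Riemann-integrable function agrees with the Riemann integral.
Antiderivative F(x) = (2/3)x^3 + (0/2)x^2 + 3x
F(5) = (2/3)*5^3 + (0/2)*5^2 + 3*5
     = (2/3)*125 + (0/2)*25 + 3*5
     = 83.333333 + 0.0 + 15
     = 98.333333
F(2) = 11.333333
Integral = F(5) - F(2) = 98.333333 - 11.333333 = 87


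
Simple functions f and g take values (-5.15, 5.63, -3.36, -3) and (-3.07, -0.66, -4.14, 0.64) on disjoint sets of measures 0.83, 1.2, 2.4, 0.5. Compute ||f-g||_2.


Step 1: Compute differences f_i - g_i:
  -5.15 - -3.07 = -2.08
  5.63 - -0.66 = 6.29
  -3.36 - -4.14 = 0.78
  -3 - 0.64 = -3.64
Step 2: Compute |diff|^2 * measure for each set:
  |-2.08|^2 * 0.83 = 4.3264 * 0.83 = 3.590912
  |6.29|^2 * 1.2 = 39.5641 * 1.2 = 47.47692
  |0.78|^2 * 2.4 = 0.6084 * 2.4 = 1.46016
  |-3.64|^2 * 0.5 = 13.2496 * 0.5 = 6.6248
Step 3: Sum = 59.152792
Step 4: ||f-g||_2 = (59.152792)^(1/2) = 7.691085


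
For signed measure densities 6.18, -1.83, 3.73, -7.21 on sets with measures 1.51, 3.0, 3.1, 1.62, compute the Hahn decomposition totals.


Step 1: Compute signed measure on each set:
  Set 1: 6.18 * 1.51 = 9.3318
  Set 2: -1.83 * 3.0 = -5.49
  Set 3: 3.73 * 3.1 = 11.563
  Set 4: -7.21 * 1.62 = -11.6802
Step 2: Total signed measure = (9.3318) + (-5.49) + (11.563) + (-11.6802)
     = 3.7246
Step 3: Positive part mu+(X) = sum of positive contributions = 20.8948
Step 4: Negative part mu-(X) = |sum of negative contributions| = 17.1702


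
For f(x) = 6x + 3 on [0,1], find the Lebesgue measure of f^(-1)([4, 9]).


f^(-1)([4, 9]) = {x : 4 <= 6x + 3 <= 9}
Solving: (4 - 3)/6 <= x <= (9 - 3)/6
= [0.166667, 1]
Intersecting with [0,1]: [0.166667, 1]
Measure = 1 - 0.166667 = 0.833333


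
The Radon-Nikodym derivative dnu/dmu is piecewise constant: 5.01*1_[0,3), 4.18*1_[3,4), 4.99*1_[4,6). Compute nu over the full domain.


Integrate each piece of the Radon-Nikodym derivative:
Step 1: integral_0^3 5.01 dx = 5.01*(3-0) = 5.01*3 = 15.03
Step 2: integral_3^4 4.18 dx = 4.18*(4-3) = 4.18*1 = 4.18
Step 3: integral_4^6 4.99 dx = 4.99*(6-4) = 4.99*2 = 9.98
Total: 15.03 + 4.18 + 9.98 = 29.19


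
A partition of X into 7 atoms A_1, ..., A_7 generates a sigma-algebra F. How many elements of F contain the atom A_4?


Each element of F is a union of some subset S of the 7 atoms.
The element contains A_4 iff A_4 is in S.
So we count subsets S of {A_1,...,A_7} with A_4 in S: choose freely among the other 6 atoms.
Count = 2^(7-1) = 2^6 = 64.


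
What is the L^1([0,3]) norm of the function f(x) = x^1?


Step 1: ||f||_1 = (integral_0^3 |x^1|^1 dx)^(1/1)
     = (integral_0^3 x^1 dx)^(1/1)
Step 2: integral_0^3 x^1 dx = [x^2/(2)] from 0 to 3 = 3^2/2
     = 9/2 = 4.5
Step 3: ||f||_1 = (4.5)^(1/1) = 4.5


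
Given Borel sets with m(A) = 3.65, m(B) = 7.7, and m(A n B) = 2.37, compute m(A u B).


By inclusion-exclusion: m(A u B) = m(A) + m(B) - m(A n B)
= 3.65 + 7.7 - 2.37
= 8.98


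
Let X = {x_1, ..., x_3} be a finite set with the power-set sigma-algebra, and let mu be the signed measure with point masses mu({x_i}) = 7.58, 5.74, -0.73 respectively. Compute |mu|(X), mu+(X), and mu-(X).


Step 1: Every measurable set is a union of atoms (the cells / points), so a Hahn decomposition is
  obtained by grouping atoms by sign: P = union of atoms with mu > 0, N = union of the remaining atoms.
  Atoms in P (indices): 1, 2;  atoms in N (indices): 3
  Positive values: 7.58, 5.74
  Negative values: -0.73
Step 2: mu+(X) = mu(P) = sum of positive atom values = 13.32
Step 3: mu-(X) = -mu(N) = sum of |negative atom values| = 0.73
Step 4: |mu|(X) = mu+(X) + mu-(X) = 13.32 + 0.73 = 14.05


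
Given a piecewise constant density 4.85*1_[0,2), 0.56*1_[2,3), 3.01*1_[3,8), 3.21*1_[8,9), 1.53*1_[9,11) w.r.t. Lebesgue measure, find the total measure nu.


Integrate each piece of the Radon-Nikodym derivative:
Step 1: integral_0^2 4.85 dx = 4.85*(2-0) = 4.85*2 = 9.7
Step 2: integral_2^3 0.56 dx = 0.56*(3-2) = 0.56*1 = 0.56
Step 3: integral_3^8 3.01 dx = 3.01*(8-3) = 3.01*5 = 15.05
Step 4: integral_8^9 3.21 dx = 3.21*(9-8) = 3.21*1 = 3.21
Step 5: integral_9^11 1.53 dx = 1.53*(11-9) = 1.53*2 = 3.06
Total: 9.7 + 0.56 + 15.05 + 3.21 + 3.06 = 31.58


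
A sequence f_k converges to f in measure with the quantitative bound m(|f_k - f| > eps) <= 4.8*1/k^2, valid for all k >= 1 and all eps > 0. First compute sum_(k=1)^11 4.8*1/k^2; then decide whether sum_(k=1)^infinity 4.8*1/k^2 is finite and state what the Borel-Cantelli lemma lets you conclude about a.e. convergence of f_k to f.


Step 1: List the terms 4.8*1/k^2 for k = 1 to 11:
  k=1: 4.8
  k=2: 1.2
  k=3: 0.533333
  k=4: 0.3
  k=5: 0.192
  k=6: 0.133333
  k=7: 0.097959
  k=8: 0.075
  k=9: 0.059259
  k=10: 0.048
  k=11: 0.039669
Step 2: Partial sum = 4.8 + 1.2 + 0.533333 + 0.3 + 0.192 + 0.133333 + 0.097959 + 0.075 + 0.059259 + 0.048 + 0.039669
     = 7.478555
Step 3: The full series sum_(k>=1) 4.8*1/k^2 converges (p-series with p = 2 > 1; a constant multiple of a convergent series converges).
Step 4: Fix eps > 0. Since sum_k m(|f_k - f| > eps) < infinity, the Borel-Cantelli lemma gives
        m(limsup_k {|f_k - f| > eps}) = 0, i.e. for a.e. x, |f_k(x) - f(x)| <= eps for all large k.
        Applying this with eps = 1/j for j = 1, 2, ... and intersecting the countably many full-measure sets,
        for a.e. x we get limsup_k |f_k(x) - f(x)| <= 1/j for every j, hence f_k -> f almost everywhere.
Conclusion: series converges; Borel-Cantelli yields f_k -> f a.e.


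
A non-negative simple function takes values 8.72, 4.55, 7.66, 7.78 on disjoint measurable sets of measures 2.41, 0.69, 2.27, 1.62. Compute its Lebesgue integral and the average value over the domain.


Step 1: Integral = sum(value_i * measure_i)
= 8.72*2.41 + 4.55*0.69 + 7.66*2.27 + 7.78*1.62
= 21.0152 + 3.1395 + 17.3882 + 12.6036
= 54.1465
Step 2: Total measure of domain = 2.41 + 0.69 + 2.27 + 1.62 = 6.99
Step 3: Average value = 54.1465 / 6.99 = 7.74628


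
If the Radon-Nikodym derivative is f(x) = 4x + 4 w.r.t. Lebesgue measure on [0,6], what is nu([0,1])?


nu(A) = integral_A (dnu/dmu) dmu = integral_0^1 (4x + 4) dx
Step 1: Antiderivative F(x) = (4/2)x^2 + 4x
Step 2: F(1) = (4/2)*1^2 + 4*1 = 2 + 4 = 6
Step 3: F(0) = (4/2)*0^2 + 4*0 = 0.0 + 0 = 0.0
Step 4: nu([0,1]) = F(1) - F(0) = 6 - 0.0 = 6


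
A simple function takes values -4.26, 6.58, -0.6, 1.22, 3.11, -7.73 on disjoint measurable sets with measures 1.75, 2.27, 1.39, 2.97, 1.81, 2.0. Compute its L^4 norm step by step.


Step 1: Compute |f_i|^4 for each value:
  |-4.26|^4 = 329.335386
  |6.58|^4 = 1874.578253
  |-0.6|^4 = 0.1296
  |1.22|^4 = 2.215335
  |3.11|^4 = 93.549518
  |-7.73|^4 = 3570.409058
Step 2: Multiply by measures and sum:
  329.335386 * 1.75 = 576.336925
  1874.578253 * 2.27 = 4255.292634
  0.1296 * 1.39 = 0.180144
  2.215335 * 2.97 = 6.579544
  93.549518 * 1.81 = 169.324628
  3570.409058 * 2.0 = 7140.818117
Sum = 576.336925 + 4255.292634 + 0.180144 + 6.579544 + 169.324628 + 7140.818117 = 12148.531992
Step 3: Take the p-th root:
||f||_4 = (12148.531992)^(1/4) = 10.498589


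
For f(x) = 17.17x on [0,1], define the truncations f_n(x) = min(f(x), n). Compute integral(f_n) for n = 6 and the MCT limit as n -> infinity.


f(x) = 17.17x on [0,1]; f_n(x) = min(17.17x, n). At n = 6:
Step 1: f(x) reaches 6 at x = 6/17.17 = 0.349447
Step 2: integral(f_6) = integral(17.17x, 0, 0.349447) + integral(6, 0.349447, 1)
       = 17.17*0.349447^2/2 + 6*(1 - 0.349447)
       = 1.04834 + 3.90332
       = 4.95166
Step 3: As n -> infinity, f_n increases to f, so by MCT integral(f_n) -> integral(f) = 17.17/2 = 8.585.
Convergence: integral(f_6) = 4.95166 -> 8.585 as n -> infinity


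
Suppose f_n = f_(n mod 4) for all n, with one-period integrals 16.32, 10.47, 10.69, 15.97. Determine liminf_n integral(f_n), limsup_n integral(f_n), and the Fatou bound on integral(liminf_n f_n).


The sequence (integral(f_n)) is periodic with period 4, repeating the values 16.32, 10.47, 10.69, 15.97 indefinitely.
Step 1: For a periodic sequence, every tail (a_m, a_(m+1), ...) contains all 4 period values infinitely often.
Step 2: Hence inf of every tail = min of the period values = min(16.32, 10.47, 10.69, 15.97) = 10.47.
        liminf_n integral(f_n) = sup over m of (inf of tail from m) = 10.47.
Step 3: Similarly sup of every tail = max of the period values = 16.32.
        limsup_n integral(f_n) = 16.32.
Step 4: Fatou's lemma: integral(liminf_n f_n) <= liminf_n integral(f_n) = 10.47.
        So the integral of the pointwise liminf is at most 10.47.


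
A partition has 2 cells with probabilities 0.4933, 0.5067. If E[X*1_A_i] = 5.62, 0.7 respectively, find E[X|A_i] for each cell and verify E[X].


For each cell A_i: E[X|A_i] = E[X*1_A_i] / P(A_i)
Step 1: E[X|A_1] = 5.62 / 0.4933 = 11.392662
Step 2: E[X|A_2] = 0.7 / 0.5067 = 1.381488
Verification: E[X] = sum E[X*1_A_i] = 5.62 + 0.7 = 6.32


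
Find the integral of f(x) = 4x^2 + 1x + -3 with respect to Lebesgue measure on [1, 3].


The Lebesgue integral of a Riemann-integrable function agrees with the Riemann integral.
Antiderivative F(x) = (4/3)x^3 + (1/2)x^2 + -3x
F(3) = (4/3)*3^3 + (1/2)*3^2 + -3*3
     = (4/3)*27 + (1/2)*9 + -3*3
     = 36 + 4.5 + -9
     = 31.5
F(1) = -1.166667
Integral = F(3) - F(1) = 31.5 - -1.166667 = 32.666667


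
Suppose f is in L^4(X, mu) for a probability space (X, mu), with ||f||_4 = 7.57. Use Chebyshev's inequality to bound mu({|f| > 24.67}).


Chebyshev/Markov inequality: mu(|f| > eps) <= (||f||_p / eps)^p
Step 1: ||f||_4 / eps = 7.57 / 24.67 = 0.30685
Step 2: Raise to power p = 4:
  (0.30685)^4 = 0.008866
Step 3: Therefore mu(|f| > 24.67) <= 0.008866


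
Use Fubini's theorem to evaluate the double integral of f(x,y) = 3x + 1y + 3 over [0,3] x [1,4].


By Fubini, integrate in x first, then y.
Step 1: Fix y, integrate over x in [0,3]:
  integral(3x + 1y + 3, x=0..3)
  = 3*(3^2 - 0^2)/2 + (1y + 3)*(3 - 0)
  = 13.5 + (1y + 3)*3
  = 13.5 + 3y + 9
  = 22.5 + 3y
Step 2: Integrate over y in [1,4]:
  integral(22.5 + 3y, y=1..4)
  = 22.5*3 + 3*(4^2 - 1^2)/2
  = 67.5 + 22.5
  = 90


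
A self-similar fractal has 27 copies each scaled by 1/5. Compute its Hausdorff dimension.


For a self-similar set with N copies scaled by 1/r:
dim_H = log(N)/log(r) = log(27)/log(5)
= 3.295837/1.609438
= 2.047819


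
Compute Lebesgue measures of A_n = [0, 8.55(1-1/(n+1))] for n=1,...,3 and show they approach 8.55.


By continuity of measure from below: if A_n increases to A, then m(A_n) -> m(A).
Here A = [0, 8.55], so m(A) = 8.55
Step 1: a_1 = 8.55*(1 - 1/2) = 4.275, m(A_1) = 4.275
Step 2: a_2 = 8.55*(1 - 1/3) = 5.7, m(A_2) = 5.7
Step 3: a_3 = 8.55*(1 - 1/4) = 6.4125, m(A_3) = 6.4125
Limit: m(A_n) -> m([0,8.55]) = 8.55


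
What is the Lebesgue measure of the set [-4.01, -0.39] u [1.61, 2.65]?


For pairwise disjoint intervals, m(union) = sum of lengths.
= (-0.39 - -4.01) + (2.65 - 1.61)
= 3.62 + 1.04
= 4.66


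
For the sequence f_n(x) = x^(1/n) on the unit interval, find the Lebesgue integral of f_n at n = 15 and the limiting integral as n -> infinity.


At n = 15: f_15(x) = x^(1/15).
Step 1: integral(x^(1/15), 0, 1) = [x^(1/15+1) / (1/15+1)] from 0 to 1
     = 1 / (1/15 + 1) = 1 / ((15+1)/15) = 15/(15+1)
     = 15/16 = 0.9375
Step 2: As n -> infinity, f_n(x) = x^(1/n) -> 1 for x in (0,1], and f_n is increasing in n.
By MCT, lim_n integral(f_n) = integral(lim_n f_n) = integral(1, 0, 1) = 1.
Step 3: Verify convergence: 15/16 = 0.9375 -> 1


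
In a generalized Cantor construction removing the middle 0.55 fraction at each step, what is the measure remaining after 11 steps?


Step 1: At each step, fraction remaining = 1 - 0.55 = 0.45
Step 2: After 11 steps, measure = (0.45)^11
Result = 1.532278e-04


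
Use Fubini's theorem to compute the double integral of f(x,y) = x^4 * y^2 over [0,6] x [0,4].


By Fubini's theorem, the double integral factors as a product of single integrals:
Step 1: integral_0^6 x^4 dx = [x^5/5] from 0 to 6
     = 6^5/5 = 1555.2
Step 2: integral_0^4 y^2 dy = [y^3/3] from 0 to 4
     = 4^3/3 = 21.333333
Step 3: Double integral = 1555.2 * 21.333333 = 33177.6


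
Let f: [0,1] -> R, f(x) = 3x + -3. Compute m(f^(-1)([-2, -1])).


f^(-1)([-2, -1]) = {x : -2 <= 3x + -3 <= -1}
Solving: (-2 - -3)/3 <= x <= (-1 - -3)/3
= [0.333333, 0.666667]
Intersecting with [0,1]: [0.333333, 0.666667]
Measure = 0.666667 - 0.333333 = 0.333333


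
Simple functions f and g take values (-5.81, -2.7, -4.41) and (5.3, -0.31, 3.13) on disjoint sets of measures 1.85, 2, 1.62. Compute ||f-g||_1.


Step 1: Compute differences f_i - g_i:
  -5.81 - 5.3 = -11.11
  -2.7 - -0.31 = -2.39
  -4.41 - 3.13 = -7.54
Step 2: Compute |diff|^1 * measure for each set:
  |-11.11|^1 * 1.85 = 11.11 * 1.85 = 20.5535
  |-2.39|^1 * 2 = 2.39 * 2 = 4.78
  |-7.54|^1 * 1.62 = 7.54 * 1.62 = 12.2148
Step 3: Sum = 37.5483
Step 4: ||f-g||_1 = (37.5483)^(1/1) = 37.5483


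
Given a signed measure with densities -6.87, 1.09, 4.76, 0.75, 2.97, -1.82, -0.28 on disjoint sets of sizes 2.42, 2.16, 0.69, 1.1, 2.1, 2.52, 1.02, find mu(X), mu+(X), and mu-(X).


Step 1: Compute signed measure on each set:
  Set 1: -6.87 * 2.42 = -16.6254
  Set 2: 1.09 * 2.16 = 2.3544
  Set 3: 4.76 * 0.69 = 3.2844
  Set 4: 0.75 * 1.1 = 0.825
  Set 5: 2.97 * 2.1 = 6.237
  Set 6: -1.82 * 2.52 = -4.5864
  Set 7: -0.28 * 1.02 = -0.2856
Step 2: Total signed measure = (-16.6254) + (2.3544) + (3.2844) + (0.825) + (6.237) + (-4.5864) + (-0.2856)
     = -8.7966
Step 3: Positive part mu+(X) = sum of positive contributions = 12.7008
Step 4: Negative part mu-(X) = |sum of negative contributions| = 21.4974


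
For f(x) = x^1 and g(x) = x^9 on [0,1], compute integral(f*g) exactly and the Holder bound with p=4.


Step 1: Exact integral of f*g = integral(x^10, 0, 1) = 1/11
     = 0.090909
Step 2: Holder bound with p=4, q=1.333333:
  ||f||_p = (integral x^4 dx)^(1/4) = (1/5)^(1/4) = 0.66874
  ||g||_q = (integral x^12 dx)^(1/1.333333) = (1/13)^(1/1.333333) = 0.146064
Step 3: Holder bound = ||f||_p * ||g||_q = 0.66874 * 0.146064 = 0.097679
Verification: 0.090909 <= 0.097679 (Holder holds)


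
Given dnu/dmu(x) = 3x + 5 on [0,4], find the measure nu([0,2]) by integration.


nu(A) = integral_A (dnu/dmu) dmu = integral_0^2 (3x + 5) dx
Step 1: Antiderivative F(x) = (3/2)x^2 + 5x
Step 2: F(2) = (3/2)*2^2 + 5*2 = 6 + 10 = 16
Step 3: F(0) = (3/2)*0^2 + 5*0 = 0.0 + 0 = 0.0
Step 4: nu([0,2]) = F(2) - F(0) = 16 - 0.0 = 16


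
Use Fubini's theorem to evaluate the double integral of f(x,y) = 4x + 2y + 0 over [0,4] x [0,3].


By Fubini, integrate in x first, then y.
Step 1: Fix y, integrate over x in [0,4]:
  integral(4x + 2y + 0, x=0..4)
  = 4*(4^2 - 0^2)/2 + (2y + 0)*(4 - 0)
  = 32 + (2y + 0)*4
  = 32 + 8y + 0
  = 32 + 8y
Step 2: Integrate over y in [0,3]:
  integral(32 + 8y, y=0..3)
  = 32*3 + 8*(3^2 - 0^2)/2
  = 96 + 36
  = 132


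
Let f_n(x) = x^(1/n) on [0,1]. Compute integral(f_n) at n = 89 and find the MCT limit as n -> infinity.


At n = 89: f_89(x) = x^(1/89).
Step 1: integral(x^(1/89), 0, 1) = [x^(1/89+1) / (1/89+1)] from 0 to 1
     = 1 / (1/89 + 1) = 1 / ((89+1)/89) = 89/(89+1)
     = 89/90 = 0.988889
Step 2: As n -> infinity, f_n(x) = x^(1/n) -> 1 for x in (0,1], and f_n is increasing in n.
By MCT, lim_n integral(f_n) = integral(lim_n f_n) = integral(1, 0, 1) = 1.
Step 3: Verify convergence: 89/90 = 0.988889 -> 1


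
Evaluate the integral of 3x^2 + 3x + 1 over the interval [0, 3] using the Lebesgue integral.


The Lebesgue integral of a Riemann-integrable function agrees with the Riemann integral.
Antiderivative F(x) = (3/3)x^3 + (3/2)x^2 + 1x
F(3) = (3/3)*3^3 + (3/2)*3^2 + 1*3
     = (3/3)*27 + (3/2)*9 + 1*3
     = 27 + 13.5 + 3
     = 43.5
F(0) = 0.0
Integral = F(3) - F(0) = 43.5 - 0.0 = 43.5


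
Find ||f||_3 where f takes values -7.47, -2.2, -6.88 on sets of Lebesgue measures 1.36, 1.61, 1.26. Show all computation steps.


Step 1: Compute |f_i|^3 for each value:
  |-7.47|^3 = 416.832723
  |-2.2|^3 = 10.648
  |-6.88|^3 = 325.660672
Step 2: Multiply by measures and sum:
  416.832723 * 1.36 = 566.892503
  10.648 * 1.61 = 17.14328
  325.660672 * 1.26 = 410.332447
Sum = 566.892503 + 17.14328 + 410.332447 = 994.36823
Step 3: Take the p-th root:
||f||_3 = (994.36823)^(1/3) = 9.981192


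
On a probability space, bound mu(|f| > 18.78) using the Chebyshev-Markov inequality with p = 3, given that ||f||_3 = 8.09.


Chebyshev/Markov inequality: mu(|f| > eps) <= (||f||_p / eps)^p
Step 1: ||f||_3 / eps = 8.09 / 18.78 = 0.430777
Step 2: Raise to power p = 3:
  (0.430777)^3 = 0.079939
Step 3: Therefore mu(|f| > 18.78) <= 0.079939


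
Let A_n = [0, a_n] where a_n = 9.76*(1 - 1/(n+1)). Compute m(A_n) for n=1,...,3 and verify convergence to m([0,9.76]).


By continuity of measure from below: if A_n increases to A, then m(A_n) -> m(A).
Here A = [0, 9.76], so m(A) = 9.76
Step 1: a_1 = 9.76*(1 - 1/2) = 4.88, m(A_1) = 4.88
Step 2: a_2 = 9.76*(1 - 1/3) = 6.5067, m(A_2) = 6.5067
Step 3: a_3 = 9.76*(1 - 1/4) = 7.32, m(A_3) = 7.32
Limit: m(A_n) -> m([0,9.76]) = 9.76


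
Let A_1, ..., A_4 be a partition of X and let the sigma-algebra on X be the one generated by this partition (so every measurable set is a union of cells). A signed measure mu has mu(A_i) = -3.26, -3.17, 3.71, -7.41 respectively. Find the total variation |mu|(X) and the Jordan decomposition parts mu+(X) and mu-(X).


Step 1: Every measurable set is a union of atoms (the cells / points), so a Hahn decomposition is
  obtained by grouping atoms by sign: P = union of atoms with mu > 0, N = union of the remaining atoms.
  Atoms in P (indices): 3;  atoms in N (indices): 1, 2, 4
  Positive values: 3.71
  Negative values: -3.26, -3.17, -7.41
Step 2: mu+(X) = mu(P) = sum of positive atom values = 3.71
Step 3: mu-(X) = -mu(N) = sum of |negative atom values| = 13.84
Step 4: |mu|(X) = mu+(X) + mu-(X) = 3.71 + 13.84 = 17.55


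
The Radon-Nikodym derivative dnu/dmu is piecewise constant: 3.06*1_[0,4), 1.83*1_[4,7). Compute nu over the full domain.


Integrate each piece of the Radon-Nikodym derivative:
Step 1: integral_0^4 3.06 dx = 3.06*(4-0) = 3.06*4 = 12.24
Step 2: integral_4^7 1.83 dx = 1.83*(7-4) = 1.83*3 = 5.49
Total: 12.24 + 5.49 = 17.73


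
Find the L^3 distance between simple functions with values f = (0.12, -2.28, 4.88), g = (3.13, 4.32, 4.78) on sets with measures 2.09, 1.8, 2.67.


Step 1: Compute differences f_i - g_i:
  0.12 - 3.13 = -3.01
  -2.28 - 4.32 = -6.6
  4.88 - 4.78 = 0.1
Step 2: Compute |diff|^3 * measure for each set:
  |-3.01|^3 * 2.09 = 27.270901 * 2.09 = 56.996183
  |-6.6|^3 * 1.8 = 287.496 * 1.8 = 517.4928
  |0.1|^3 * 2.67 = 1.000000e-03 * 2.67 = 0.00267
Step 3: Sum = 574.491653
Step 4: ||f-g||_3 = (574.491653)^(1/3) = 8.313066


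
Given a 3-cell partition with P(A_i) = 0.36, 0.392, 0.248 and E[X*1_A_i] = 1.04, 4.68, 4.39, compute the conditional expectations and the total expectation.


For each cell A_i: E[X|A_i] = E[X*1_A_i] / P(A_i)
Step 1: E[X|A_1] = 1.04 / 0.36 = 2.888889
Step 2: E[X|A_2] = 4.68 / 0.392 = 11.938776
Step 3: E[X|A_3] = 4.39 / 0.248 = 17.701613
Verification: E[X] = sum E[X*1_A_i] = 1.04 + 4.68 + 4.39 = 10.11


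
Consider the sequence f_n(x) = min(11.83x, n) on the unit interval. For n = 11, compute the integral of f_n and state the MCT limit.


f(x) = 11.83x on [0,1]; f_n(x) = min(11.83x, n). At n = 11:
Step 1: f(x) reaches 11 at x = 11/11.83 = 0.929839
Step 2: integral(f_11) = integral(11.83x, 0, 0.929839) + integral(11, 0.929839, 1)
       = 11.83*0.929839^2/2 + 11*(1 - 0.929839)
       = 5.114117 + 0.771767
       = 5.885883
Step 3: As n -> infinity, f_n increases to f, so by MCT integral(f_n) -> integral(f) = 11.83/2 = 5.915.
Convergence: integral(f_11) = 5.885883 -> 5.915 as n -> infinity


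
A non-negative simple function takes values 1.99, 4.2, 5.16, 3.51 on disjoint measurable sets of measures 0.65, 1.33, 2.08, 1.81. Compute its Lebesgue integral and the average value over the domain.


Step 1: Integral = sum(value_i * measure_i)
= 1.99*0.65 + 4.2*1.33 + 5.16*2.08 + 3.51*1.81
= 1.2935 + 5.586 + 10.7328 + 6.3531
= 23.9654
Step 2: Total measure of domain = 0.65 + 1.33 + 2.08 + 1.81 = 5.87
Step 3: Average value = 23.9654 / 5.87 = 4.082692


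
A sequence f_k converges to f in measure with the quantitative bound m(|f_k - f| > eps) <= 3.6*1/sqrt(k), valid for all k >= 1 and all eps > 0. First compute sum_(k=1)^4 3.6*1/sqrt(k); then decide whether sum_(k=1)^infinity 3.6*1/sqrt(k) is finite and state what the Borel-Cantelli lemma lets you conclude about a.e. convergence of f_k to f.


Step 1: List the terms 3.6*1/sqrt(k) for k = 1 to 4:
  k=1: 3.6
  k=2: 2.545584
  k=3: 2.078461
  k=4: 1.8
Step 2: Partial sum = 3.6 + 2.545584 + 2.078461 + 1.8
     = 10.024045
Step 3: The full series sum_(k>=1) 3.6*1/sqrt(k) diverges (p-series with p = 1/2 <= 1; a nonzero constant multiple of a divergent series diverges).
Step 4: The (first) Borel-Cantelli lemma requires a summable sequence of measures, so it does not apply here;
        from this bound alone no conclusion about a.e. convergence can be drawn (convergence in measure still
        gives an a.e.-convergent subsequence, but not a.e. convergence of the whole sequence).
Conclusion: series diverges; Borel-Cantelli is inconclusive about a.e. convergence of f_k.


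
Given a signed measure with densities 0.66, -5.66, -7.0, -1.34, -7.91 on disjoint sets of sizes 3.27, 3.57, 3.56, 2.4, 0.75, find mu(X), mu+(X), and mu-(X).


Step 1: Compute signed measure on each set:
  Set 1: 0.66 * 3.27 = 2.1582
  Set 2: -5.66 * 3.57 = -20.2062
  Set 3: -7.0 * 3.56 = -24.92
  Set 4: -1.34 * 2.4 = -3.216
  Set 5: -7.91 * 0.75 = -5.9325
Step 2: Total signed measure = (2.1582) + (-20.2062) + (-24.92) + (-3.216) + (-5.9325)
     = -52.1165
Step 3: Positive part mu+(X) = sum of positive contributions = 2.1582
Step 4: Negative part mu-(X) = |sum of negative contributions| = 54.2747


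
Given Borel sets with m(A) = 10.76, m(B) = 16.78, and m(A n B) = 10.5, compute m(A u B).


By inclusion-exclusion: m(A u B) = m(A) + m(B) - m(A n B)
= 10.76 + 16.78 - 10.5
= 17.04


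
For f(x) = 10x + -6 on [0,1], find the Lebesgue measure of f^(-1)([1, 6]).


f^(-1)([1, 6]) = {x : 1 <= 10x + -6 <= 6}
Solving: (1 - -6)/10 <= x <= (6 - -6)/10
= [0.7, 1.2]
Intersecting with [0,1]: [0.7, 1]
Measure = 1 - 0.7 = 0.3


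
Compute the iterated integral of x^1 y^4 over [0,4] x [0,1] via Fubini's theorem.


By Fubini's theorem, the double integral factors as a product of single integrals:
Step 1: integral_0^4 x^1 dx = [x^2/2] from 0 to 4
     = 4^2/2 = 8
Step 2: integral_0^1 y^4 dy = [y^5/5] from 0 to 1
     = 1^5/5 = 0.2
Step 3: Double integral = 8 * 0.2 = 1.6


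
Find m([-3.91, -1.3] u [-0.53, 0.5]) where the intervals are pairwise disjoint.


For pairwise disjoint intervals, m(union) = sum of lengths.
= (-1.3 - -3.91) + (0.5 - -0.53)
= 2.61 + 1.03
= 3.64


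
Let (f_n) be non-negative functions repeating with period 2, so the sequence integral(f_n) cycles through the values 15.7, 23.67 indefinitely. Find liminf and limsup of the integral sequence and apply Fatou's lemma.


The sequence (integral(f_n)) is periodic with period 2, repeating the values 15.7, 23.67 indefinitely.
Step 1: For a periodic sequence, every tail (a_m, a_(m+1), ...) contains all 2 period values infinitely often.
Step 2: Hence inf of every tail = min of the period values = min(15.7, 23.67) = 15.7.
        liminf_n integral(f_n) = sup over m of (inf of tail from m) = 15.7.
Step 3: Similarly sup of every tail = max of the period values = 23.67.
        limsup_n integral(f_n) = 23.67.
Step 4: Fatou's lemma: integral(liminf_n f_n) <= liminf_n integral(f_n) = 15.7.
        So the integral of the pointwise liminf is at most 15.7.


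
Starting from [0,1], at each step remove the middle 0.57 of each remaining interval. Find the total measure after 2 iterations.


Step 1: At each step, fraction remaining = 1 - 0.57 = 0.43
Step 2: After 2 steps, measure = (0.43)^2
Step 3: Computing the power step by step:
  After step 1: 0.43
  After step 2: 0.1849
Result = 0.1849


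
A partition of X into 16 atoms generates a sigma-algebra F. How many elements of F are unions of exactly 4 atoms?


Each element of F is a union of some subset of the 16 atoms.
Elements that are unions of exactly 4 atoms correspond to 4-element subsets of the 16 atoms.
Count = C(16, 4) = 16! / (4! * 12!) = 1820.


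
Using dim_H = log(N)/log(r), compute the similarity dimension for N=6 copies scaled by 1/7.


For a self-similar set with N copies scaled by 1/r:
dim_H = log(N)/log(r) = log(6)/log(7)
= 1.791759/1.94591
= 0.920782


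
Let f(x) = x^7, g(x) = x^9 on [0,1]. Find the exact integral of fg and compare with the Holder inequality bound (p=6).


Step 1: Exact integral of f*g = integral(x^16, 0, 1) = 1/17
     = 0.058824
Step 2: Holder bound with p=6, q=1.2:
  ||f||_p = (integral x^42 dx)^(1/6) = (1/43)^(1/6) = 0.534263
  ||g||_q = (integral x^10.8 dx)^(1/1.2) = (1/11.8)^(1/1.2) = 0.127869
Step 3: Holder bound = ||f||_p * ||g||_q = 0.534263 * 0.127869 = 0.068316
Verification: 0.058824 <= 0.068316 (Holder holds)
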